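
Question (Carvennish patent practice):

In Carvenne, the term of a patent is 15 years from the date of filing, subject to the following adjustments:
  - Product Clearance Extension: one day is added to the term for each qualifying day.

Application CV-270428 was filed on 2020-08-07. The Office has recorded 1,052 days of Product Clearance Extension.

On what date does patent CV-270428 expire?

Base term: filing date + 15 years → 7 August 2035.
Product Clearance Extension: +1052 days → 24 June 2038.

June 24, 2038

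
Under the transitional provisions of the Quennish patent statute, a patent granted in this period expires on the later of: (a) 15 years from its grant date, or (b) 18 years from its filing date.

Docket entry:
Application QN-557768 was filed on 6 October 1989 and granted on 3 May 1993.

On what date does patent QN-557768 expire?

(a) grant + 15 years → 3 May 2008.
(b) filing + 18 years → 6 October 2007.
Later of the two: 3 May 2008.

May 3, 2008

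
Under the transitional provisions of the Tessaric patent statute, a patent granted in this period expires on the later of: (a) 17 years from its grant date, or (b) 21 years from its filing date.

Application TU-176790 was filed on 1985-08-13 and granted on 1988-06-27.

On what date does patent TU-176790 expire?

(a) grant + 17 years → 27 June 2005.
(b) filing + 21 years → 13 August 2006.
Later of the two: 13 August 2006.

2006-08-13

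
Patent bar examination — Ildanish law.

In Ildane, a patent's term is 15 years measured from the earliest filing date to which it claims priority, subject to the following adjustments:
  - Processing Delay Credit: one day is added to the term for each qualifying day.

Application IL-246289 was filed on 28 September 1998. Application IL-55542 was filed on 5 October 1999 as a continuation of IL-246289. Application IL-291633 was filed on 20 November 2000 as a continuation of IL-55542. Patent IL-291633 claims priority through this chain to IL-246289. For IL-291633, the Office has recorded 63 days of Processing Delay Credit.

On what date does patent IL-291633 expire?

November 30, 2013

Earliest priority filing: 28 September 1998.
Base term: 28 September 1998 + 15 years → 28 September 2013.
Processing Delay Credit: +63 days → 30 November 2013.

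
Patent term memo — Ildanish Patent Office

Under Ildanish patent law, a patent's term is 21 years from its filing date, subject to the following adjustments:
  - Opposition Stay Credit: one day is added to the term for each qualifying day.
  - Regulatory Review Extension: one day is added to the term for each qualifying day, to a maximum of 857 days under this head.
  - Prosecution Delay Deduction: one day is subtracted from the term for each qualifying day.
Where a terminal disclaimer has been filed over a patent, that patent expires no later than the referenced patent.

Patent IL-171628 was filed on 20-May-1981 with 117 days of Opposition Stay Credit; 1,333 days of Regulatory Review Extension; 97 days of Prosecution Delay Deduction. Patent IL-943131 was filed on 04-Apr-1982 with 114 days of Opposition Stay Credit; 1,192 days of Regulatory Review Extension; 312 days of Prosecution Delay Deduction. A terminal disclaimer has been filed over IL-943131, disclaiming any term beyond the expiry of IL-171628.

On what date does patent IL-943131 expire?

Natural term of IL-943131:
  Base: filing + 21 years → 4 April 2003.
  Opposition Stay Credit: +114 days → 27 July 2003.
  Regulatory Review Extension: 1192 days claimed exceeds the 857-day cap, so +857 days → 30 November 2005.
  Prosecution Delay Deduction: −312 days → 22 January 2005.
Expiry of referenced patent IL-171628:
  Base: filing + 21 years → 20 May 2002.
  Opposition Stay Credit: +117 days → 14 September 2002.
  Regulatory Review Extension: 1333 days claimed exceeds the 857-day cap, so +857 days → 18 January 2005.
  Prosecution Delay Deduction: −97 days → 13 October 2004.
Terminal disclaimer: IL-943131 expires on the earlier of 22 January 2005 and 13 October 2004.

2004-10-13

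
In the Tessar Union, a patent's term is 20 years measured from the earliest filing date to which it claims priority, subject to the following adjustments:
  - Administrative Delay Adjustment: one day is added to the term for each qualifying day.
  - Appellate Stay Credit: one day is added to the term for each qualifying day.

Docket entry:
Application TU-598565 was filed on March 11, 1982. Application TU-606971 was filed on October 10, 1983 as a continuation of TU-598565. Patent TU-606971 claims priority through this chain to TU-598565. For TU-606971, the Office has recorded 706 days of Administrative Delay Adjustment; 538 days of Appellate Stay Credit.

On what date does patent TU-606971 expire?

August 6, 2005

Earliest priority filing: 11 March 1982.
Base term: 11 March 1982 + 20 years → 11 March 2002.
Administrative Delay Adjustment: +706 days → 15 February 2004.
Appellate Stay Credit: +538 days → 6 August 2005.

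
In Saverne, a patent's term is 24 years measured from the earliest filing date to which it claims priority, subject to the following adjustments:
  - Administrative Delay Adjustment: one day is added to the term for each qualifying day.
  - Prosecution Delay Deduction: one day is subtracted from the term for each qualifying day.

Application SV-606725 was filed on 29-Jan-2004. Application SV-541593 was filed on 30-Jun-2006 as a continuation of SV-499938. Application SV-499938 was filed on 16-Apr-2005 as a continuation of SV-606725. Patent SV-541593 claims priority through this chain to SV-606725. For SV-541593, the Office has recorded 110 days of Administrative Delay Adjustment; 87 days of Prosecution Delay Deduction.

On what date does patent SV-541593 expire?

February 21, 2028

Earliest priority filing: 29 January 2004.
Base term: 29 January 2004 + 24 years → 29 January 2028.
Administrative Delay Adjustment: +110 days → 18 May 2028.
Prosecution Delay Deduction: −87 days → 21 February 2028.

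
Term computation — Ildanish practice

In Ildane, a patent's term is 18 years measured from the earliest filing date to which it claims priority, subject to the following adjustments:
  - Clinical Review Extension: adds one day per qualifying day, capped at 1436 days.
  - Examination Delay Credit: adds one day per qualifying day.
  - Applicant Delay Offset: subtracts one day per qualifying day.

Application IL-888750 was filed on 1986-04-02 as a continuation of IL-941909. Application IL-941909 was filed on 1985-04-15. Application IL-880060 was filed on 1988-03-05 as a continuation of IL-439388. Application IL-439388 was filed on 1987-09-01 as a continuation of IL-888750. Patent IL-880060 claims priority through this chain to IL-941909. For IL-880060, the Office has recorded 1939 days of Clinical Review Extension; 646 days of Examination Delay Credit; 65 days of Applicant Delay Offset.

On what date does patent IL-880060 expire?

October 22, 2008

Earliest priority filing: 15 April 1985.
Base term: 15 April 1985 + 18 years → 15 April 2003.
Clinical Review Extension: 1939 days claimed exceeds the 1436-day cap, so +1436 days → 21 March 2007.
Examination Delay Credit: +646 days → 26 December 2008.
Applicant Delay Offset: −65 days → 22 October 2008.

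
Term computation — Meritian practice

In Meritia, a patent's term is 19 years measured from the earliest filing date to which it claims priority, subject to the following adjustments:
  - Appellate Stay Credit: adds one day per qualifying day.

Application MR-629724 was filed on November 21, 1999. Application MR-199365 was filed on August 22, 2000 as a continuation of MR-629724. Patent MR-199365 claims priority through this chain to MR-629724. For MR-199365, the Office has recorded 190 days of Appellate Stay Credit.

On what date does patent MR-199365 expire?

Earliest priority filing: 21 November 1999.
Base term: 21 November 1999 + 19 years → 21 November 2018.
Appellate Stay Credit: +190 days → 30 May 2019.

2019-05-30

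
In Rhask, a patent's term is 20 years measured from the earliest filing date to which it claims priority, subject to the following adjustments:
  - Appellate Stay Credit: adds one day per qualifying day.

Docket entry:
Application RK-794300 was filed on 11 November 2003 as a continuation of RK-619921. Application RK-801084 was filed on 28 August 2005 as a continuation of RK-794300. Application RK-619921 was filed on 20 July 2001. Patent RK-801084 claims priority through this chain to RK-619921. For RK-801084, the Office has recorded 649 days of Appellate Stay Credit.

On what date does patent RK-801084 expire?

Earliest priority filing: 20 July 2001.
Base term: 20 July 2001 + 20 years → 20 July 2021.
Appellate Stay Credit: +649 days → 30 April 2023.

April 30, 2023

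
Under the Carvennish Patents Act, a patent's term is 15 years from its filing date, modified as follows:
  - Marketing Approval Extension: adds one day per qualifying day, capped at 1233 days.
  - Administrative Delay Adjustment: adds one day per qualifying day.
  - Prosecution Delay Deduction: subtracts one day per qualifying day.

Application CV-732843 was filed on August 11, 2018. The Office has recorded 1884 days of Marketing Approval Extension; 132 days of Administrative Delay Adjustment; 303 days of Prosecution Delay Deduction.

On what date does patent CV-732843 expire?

Base term: filing date + 15 years → 11 August 2033.
Marketing Approval Extension: 1884 days claimed exceeds the 1233-day cap, so +1233 days → 26 December 2036.
Administrative Delay Adjustment: +132 days → 7 May 2037.
Prosecution Delay Deduction: −303 days → 8 July 2036.

2036-07-08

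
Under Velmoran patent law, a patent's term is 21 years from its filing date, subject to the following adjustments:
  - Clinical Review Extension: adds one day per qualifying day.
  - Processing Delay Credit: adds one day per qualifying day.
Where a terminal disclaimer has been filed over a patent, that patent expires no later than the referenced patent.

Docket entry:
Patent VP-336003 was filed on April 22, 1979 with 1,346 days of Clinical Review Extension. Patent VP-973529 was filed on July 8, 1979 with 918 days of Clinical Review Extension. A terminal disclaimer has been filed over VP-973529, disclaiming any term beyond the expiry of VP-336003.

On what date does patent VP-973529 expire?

January 12, 2003

Natural term of VP-973529:
  Base: filing + 21 years → 8 July 2000.
  Clinical Review Extension: +918 days → 12 January 2003.
Expiry of referenced patent VP-336003:
  Base: filing + 21 years → 22 April 2000.
  Clinical Review Extension: +1346 days → 29 December 2003.
Terminal disclaimer: VP-973529 expires on the earlier of 12 January 2003 and 29 December 2003.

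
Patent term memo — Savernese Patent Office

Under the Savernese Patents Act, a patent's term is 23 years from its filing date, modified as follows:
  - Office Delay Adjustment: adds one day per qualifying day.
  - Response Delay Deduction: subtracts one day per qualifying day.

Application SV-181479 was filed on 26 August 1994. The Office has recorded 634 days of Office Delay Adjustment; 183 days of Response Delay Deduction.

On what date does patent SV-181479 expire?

November 20, 2018

Base term: filing date + 23 years → 26 August 2017.
Office Delay Adjustment: +634 days → 22 May 2019.
Response Delay Deduction: −183 days → 20 November 2018.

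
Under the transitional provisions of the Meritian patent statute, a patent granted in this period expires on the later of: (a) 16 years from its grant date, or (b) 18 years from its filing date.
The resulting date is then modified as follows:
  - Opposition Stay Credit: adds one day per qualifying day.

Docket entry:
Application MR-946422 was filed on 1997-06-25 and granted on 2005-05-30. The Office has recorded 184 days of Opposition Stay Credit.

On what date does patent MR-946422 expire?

November 30, 2021

(a) grant + 16 years → 30 May 2021.
(b) filing + 18 years → 25 June 2015.
Later of the two: 30 May 2021.
Opposition Stay Credit: +184 days → 30 November 2021.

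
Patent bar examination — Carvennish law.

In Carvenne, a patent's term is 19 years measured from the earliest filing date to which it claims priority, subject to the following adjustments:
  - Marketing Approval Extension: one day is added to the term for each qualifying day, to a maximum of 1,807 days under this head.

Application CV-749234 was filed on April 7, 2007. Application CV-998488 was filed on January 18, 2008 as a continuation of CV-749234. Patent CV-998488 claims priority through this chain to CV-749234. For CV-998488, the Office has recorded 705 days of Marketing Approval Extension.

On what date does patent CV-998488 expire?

Earliest priority filing: 7 April 2007.
Base term: 7 April 2007 + 19 years → 7 April 2026.
Marketing Approval Extension: 705 days (within the 1807-day cap) → +705 days → 12 March 2028.

March 12, 2028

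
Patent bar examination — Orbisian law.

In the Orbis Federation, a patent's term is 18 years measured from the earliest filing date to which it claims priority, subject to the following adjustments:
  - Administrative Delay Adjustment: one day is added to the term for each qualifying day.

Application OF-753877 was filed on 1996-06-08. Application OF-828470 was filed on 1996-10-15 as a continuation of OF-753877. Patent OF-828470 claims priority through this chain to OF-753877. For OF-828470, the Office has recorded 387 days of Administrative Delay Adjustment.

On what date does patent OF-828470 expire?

2015-06-30

Earliest priority filing: 8 June 1996.
Base term: 8 June 1996 + 18 years → 8 June 2014.
Administrative Delay Adjustment: +387 days → 30 June 2015.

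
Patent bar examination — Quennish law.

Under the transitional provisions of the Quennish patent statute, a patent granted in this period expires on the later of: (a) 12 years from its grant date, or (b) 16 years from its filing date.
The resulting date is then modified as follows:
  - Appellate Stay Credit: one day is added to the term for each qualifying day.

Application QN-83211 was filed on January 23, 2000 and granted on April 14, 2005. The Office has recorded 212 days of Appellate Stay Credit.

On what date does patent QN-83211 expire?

2017-11-12

(a) grant + 12 years → 14 April 2017.
(b) filing + 16 years → 23 January 2016.
Later of the two: 14 April 2017.
Appellate Stay Credit: +212 days → 12 November 2017.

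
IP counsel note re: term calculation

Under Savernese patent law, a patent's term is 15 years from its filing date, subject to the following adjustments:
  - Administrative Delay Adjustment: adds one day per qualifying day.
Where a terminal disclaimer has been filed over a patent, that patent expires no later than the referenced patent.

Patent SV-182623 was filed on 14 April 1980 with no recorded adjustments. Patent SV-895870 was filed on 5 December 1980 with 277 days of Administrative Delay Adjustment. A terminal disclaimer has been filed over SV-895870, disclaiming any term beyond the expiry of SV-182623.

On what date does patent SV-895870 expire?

1995-04-14

Natural term of SV-895870:
  Base: filing + 15 years → 5 December 1995.
  Administrative Delay Adjustment: +277 days → 7 September 1996.
Expiry of referenced patent SV-182623:
  Base: filing + 15 years → 14 April 1995.
Terminal disclaimer: SV-895870 expires on the earlier of 7 September 1996 and 14 April 1995.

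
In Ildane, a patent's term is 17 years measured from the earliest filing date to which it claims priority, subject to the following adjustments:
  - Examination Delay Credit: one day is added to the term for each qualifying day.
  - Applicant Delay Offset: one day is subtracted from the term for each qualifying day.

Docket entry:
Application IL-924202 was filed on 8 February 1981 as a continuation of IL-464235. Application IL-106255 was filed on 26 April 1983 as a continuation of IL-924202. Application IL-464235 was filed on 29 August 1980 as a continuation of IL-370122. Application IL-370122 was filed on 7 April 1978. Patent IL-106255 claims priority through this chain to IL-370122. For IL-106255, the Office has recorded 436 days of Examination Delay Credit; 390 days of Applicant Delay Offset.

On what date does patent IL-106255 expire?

May 23, 1995

Earliest priority filing: 7 April 1978.
Base term: 7 April 1978 + 17 years → 7 April 1995.
Examination Delay Credit: +436 days → 16 June 1996.
Applicant Delay Offset: −390 days → 23 May 1995.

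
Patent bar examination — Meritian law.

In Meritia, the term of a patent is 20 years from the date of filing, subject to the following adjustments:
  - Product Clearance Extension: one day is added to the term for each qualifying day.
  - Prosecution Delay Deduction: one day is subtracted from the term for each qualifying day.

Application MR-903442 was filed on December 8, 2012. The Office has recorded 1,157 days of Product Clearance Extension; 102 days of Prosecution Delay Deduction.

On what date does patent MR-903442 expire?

2035-10-29

Base term: filing date + 20 years → 8 December 2032.
Product Clearance Extension: +1157 days → 8 February 2036.
Prosecution Delay Deduction: −102 days → 29 October 2035.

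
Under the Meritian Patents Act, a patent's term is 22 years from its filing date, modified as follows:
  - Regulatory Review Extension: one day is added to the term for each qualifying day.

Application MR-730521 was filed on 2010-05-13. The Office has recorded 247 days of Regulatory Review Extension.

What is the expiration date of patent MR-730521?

Base term: filing date + 22 years → 13 May 2032.
Regulatory Review Extension: +247 days → 15 January 2033.

2033-01-15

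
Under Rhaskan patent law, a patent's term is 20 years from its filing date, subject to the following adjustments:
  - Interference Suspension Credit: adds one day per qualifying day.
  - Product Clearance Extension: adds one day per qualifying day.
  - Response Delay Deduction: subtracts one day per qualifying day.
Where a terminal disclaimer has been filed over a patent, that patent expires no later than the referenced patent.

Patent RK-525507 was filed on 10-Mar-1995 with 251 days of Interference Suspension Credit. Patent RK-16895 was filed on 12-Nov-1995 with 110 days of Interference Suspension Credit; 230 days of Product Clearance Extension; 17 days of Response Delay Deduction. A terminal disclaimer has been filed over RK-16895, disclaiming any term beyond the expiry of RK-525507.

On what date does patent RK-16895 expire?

Natural term of RK-16895:
  Base: filing + 20 years → 12 November 2015.
  Interference Suspension Credit: +110 days → 1 March 2016.
  Product Clearance Extension: +230 days → 17 October 2016.
  Response Delay Deduction: −17 days → 30 September 2016.
Expiry of referenced patent RK-525507:
  Base: filing + 20 years → 10 March 2015.
  Interference Suspension Credit: +251 days → 16 November 2015.
Terminal disclaimer: RK-16895 expires on the earlier of 30 September 2016 and 16 November 2015.

2015-11-16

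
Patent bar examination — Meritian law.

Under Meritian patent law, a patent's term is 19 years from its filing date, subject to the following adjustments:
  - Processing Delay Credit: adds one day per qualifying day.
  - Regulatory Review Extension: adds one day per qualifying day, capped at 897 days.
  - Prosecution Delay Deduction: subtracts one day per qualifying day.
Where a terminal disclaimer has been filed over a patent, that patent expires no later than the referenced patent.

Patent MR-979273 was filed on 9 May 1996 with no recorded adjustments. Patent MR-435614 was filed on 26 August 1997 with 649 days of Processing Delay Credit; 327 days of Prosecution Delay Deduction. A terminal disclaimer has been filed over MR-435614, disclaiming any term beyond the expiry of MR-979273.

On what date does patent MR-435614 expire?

Natural term of MR-435614:
  Base: filing + 19 years → 26 August 2016.
  Processing Delay Credit: +649 days → 6 June 2018.
  Prosecution Delay Deduction: −327 days → 14 July 2017.
Expiry of referenced patent MR-979273:
  Base: filing + 19 years → 9 May 2015.
Terminal disclaimer: MR-435614 expires on the earlier of 14 July 2017 and 9 May 2015.

2015-05-09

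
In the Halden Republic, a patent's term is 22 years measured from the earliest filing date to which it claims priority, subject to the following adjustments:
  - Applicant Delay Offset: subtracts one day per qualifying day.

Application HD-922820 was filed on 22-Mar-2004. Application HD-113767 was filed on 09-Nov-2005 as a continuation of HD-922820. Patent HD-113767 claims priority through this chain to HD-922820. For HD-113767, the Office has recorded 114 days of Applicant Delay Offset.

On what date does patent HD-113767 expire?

Earliest priority filing: 22 March 2004.
Base term: 22 March 2004 + 22 years → 22 March 2026.
Applicant Delay Offset: −114 days → 28 November 2025.

November 28, 2025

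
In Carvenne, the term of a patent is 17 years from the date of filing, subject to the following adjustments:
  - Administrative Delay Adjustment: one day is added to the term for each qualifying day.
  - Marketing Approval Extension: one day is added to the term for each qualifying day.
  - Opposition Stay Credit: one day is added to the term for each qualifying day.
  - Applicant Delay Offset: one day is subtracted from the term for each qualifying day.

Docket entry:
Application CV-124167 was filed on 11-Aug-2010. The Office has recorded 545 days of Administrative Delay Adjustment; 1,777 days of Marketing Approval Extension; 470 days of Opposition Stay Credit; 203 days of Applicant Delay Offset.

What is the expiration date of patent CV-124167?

2034-09-12

Base term: filing date + 17 years → 11 August 2027.
Administrative Delay Adjustment: +545 days → 6 February 2029.
Marketing Approval Extension: +1777 days → 19 December 2033.
Opposition Stay Credit: +470 days → 3 April 2035.
Applicant Delay Offset: −203 days → 12 September 2034.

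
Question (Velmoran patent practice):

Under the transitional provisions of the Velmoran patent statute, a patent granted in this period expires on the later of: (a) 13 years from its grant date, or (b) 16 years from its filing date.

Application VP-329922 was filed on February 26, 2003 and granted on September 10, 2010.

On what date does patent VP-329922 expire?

September 10, 2023

(a) grant + 13 years → 10 September 2023.
(b) filing + 16 years → 26 February 2019.
Later of the two: 10 September 2023.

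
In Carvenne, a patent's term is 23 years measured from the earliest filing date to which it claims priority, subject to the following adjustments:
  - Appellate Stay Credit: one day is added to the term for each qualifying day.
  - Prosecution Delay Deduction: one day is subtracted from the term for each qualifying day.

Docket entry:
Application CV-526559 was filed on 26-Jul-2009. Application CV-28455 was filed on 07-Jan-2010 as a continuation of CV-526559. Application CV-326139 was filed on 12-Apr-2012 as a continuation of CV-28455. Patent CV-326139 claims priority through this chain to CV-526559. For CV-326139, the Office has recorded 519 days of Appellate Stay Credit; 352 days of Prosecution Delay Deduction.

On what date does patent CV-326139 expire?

January 9, 2033

Earliest priority filing: 26 July 2009.
Base term: 26 July 2009 + 23 years → 26 July 2032.
Appellate Stay Credit: +519 days → 27 December 2033.
Prosecution Delay Deduction: −352 days → 9 January 2033.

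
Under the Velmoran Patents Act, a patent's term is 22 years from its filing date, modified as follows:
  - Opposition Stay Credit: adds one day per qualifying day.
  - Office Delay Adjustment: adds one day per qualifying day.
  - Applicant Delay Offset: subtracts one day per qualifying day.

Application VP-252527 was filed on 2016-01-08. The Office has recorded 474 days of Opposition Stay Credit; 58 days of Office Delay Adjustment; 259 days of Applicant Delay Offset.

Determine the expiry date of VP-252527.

Base term: filing date + 22 years → 8 January 2038.
Opposition Stay Credit: +474 days → 27 April 2039.
Office Delay Adjustment: +58 days → 24 June 2039.
Applicant Delay Offset: −259 days → 8 October 2038.

2038-10-08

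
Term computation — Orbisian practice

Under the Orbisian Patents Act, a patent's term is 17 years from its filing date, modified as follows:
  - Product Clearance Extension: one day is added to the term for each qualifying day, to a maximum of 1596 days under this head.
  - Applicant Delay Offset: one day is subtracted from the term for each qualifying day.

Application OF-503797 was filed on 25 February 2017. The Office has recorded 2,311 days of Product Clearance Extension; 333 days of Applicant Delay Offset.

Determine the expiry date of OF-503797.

August 11, 2037

Base term: filing date + 17 years → 25 February 2034.
Product Clearance Extension: 2311 days claimed exceeds the 1596-day cap, so +1596 days → 10 July 2038.
Applicant Delay Offset: −333 days → 11 August 2037.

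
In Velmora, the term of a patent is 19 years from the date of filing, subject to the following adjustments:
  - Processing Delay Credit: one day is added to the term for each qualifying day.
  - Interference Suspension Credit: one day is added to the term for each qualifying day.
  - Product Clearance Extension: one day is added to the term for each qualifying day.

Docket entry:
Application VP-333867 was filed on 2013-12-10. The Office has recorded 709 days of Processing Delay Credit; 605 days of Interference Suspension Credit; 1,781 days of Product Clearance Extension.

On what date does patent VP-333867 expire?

June 1, 2041

Base term: filing date + 19 years → 10 December 2032.
Processing Delay Credit: +709 days → 19 November 2034.
Interference Suspension Credit: +605 days → 16 July 2036.
Product Clearance Extension: +1781 days → 1 June 2041.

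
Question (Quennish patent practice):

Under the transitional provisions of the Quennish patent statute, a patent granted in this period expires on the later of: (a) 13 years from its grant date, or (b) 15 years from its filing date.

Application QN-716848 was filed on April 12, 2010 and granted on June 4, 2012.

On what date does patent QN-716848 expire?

2025-06-04

(a) grant + 13 years → 4 June 2025.
(b) filing + 15 years → 12 April 2025.
Later of the two: 4 June 2025.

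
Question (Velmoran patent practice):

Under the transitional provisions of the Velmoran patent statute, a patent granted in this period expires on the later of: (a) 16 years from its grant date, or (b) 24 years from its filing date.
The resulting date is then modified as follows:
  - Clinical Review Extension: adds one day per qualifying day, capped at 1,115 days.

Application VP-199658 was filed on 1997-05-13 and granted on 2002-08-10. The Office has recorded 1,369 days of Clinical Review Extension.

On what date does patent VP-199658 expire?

(a) grant + 16 years → 10 August 2018.
(b) filing + 24 years → 13 May 2021.
Later of the two: 13 May 2021.
Clinical Review Extension: 1369 days claimed exceeds the 1115-day cap, so +1115 days → 1 June 2024.

June 1, 2024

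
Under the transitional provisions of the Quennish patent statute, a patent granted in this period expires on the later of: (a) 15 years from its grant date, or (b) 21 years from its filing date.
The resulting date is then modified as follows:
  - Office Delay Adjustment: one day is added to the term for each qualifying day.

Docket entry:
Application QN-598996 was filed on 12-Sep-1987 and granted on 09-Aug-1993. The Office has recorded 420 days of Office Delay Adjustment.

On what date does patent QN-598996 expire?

November 6, 2009

(a) grant + 15 years → 9 August 2008.
(b) filing + 21 years → 12 September 2008.
Later of the two: 12 September 2008.
Office Delay Adjustment: +420 days → 6 November 2009.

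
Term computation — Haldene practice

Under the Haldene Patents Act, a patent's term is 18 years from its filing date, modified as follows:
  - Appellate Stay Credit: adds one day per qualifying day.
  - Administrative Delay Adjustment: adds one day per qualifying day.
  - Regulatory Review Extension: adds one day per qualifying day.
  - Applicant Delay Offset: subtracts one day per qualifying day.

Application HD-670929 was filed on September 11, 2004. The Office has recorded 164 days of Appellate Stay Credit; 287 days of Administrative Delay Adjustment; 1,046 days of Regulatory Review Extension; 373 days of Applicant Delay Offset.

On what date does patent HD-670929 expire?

Base term: filing date + 18 years → 11 September 2022.
Appellate Stay Credit: +164 days → 22 February 2023.
Administrative Delay Adjustment: +287 days → 6 December 2023.
Regulatory Review Extension: +1046 days → 17 October 2026.
Applicant Delay Offset: −373 days → 9 October 2025.

2025-10-09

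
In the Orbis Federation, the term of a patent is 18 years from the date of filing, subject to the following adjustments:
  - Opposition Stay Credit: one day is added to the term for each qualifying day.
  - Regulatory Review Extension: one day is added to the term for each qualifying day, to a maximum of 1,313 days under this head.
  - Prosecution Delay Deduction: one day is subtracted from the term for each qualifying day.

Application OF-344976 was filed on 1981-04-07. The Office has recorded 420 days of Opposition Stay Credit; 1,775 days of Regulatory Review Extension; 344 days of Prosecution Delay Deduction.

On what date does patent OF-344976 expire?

January 25, 2003

Base term: filing date + 18 years → 7 April 1999.
Opposition Stay Credit: +420 days → 31 May 2000.
Regulatory Review Extension: 1775 days claimed exceeds the 1313-day cap, so +1313 days → 4 January 2004.
Prosecution Delay Deduction: −344 days → 25 January 2003.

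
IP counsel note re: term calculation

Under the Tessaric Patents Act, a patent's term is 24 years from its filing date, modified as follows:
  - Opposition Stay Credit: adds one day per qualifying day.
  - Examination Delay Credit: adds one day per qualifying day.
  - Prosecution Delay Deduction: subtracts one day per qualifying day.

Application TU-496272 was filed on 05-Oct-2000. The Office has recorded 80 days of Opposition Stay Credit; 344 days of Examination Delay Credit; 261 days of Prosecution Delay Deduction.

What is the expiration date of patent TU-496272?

March 17, 2025

Base term: filing date + 24 years → 5 October 2024.
Opposition Stay Credit: +80 days → 24 December 2024.
Examination Delay Credit: +344 days → 3 December 2025.
Prosecution Delay Deduction: −261 days → 17 March 2025.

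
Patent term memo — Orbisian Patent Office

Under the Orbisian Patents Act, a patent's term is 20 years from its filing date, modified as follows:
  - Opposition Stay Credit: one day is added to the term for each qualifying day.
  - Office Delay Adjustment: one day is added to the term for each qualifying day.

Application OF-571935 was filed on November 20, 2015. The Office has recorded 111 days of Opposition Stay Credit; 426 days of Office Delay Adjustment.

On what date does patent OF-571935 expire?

Base term: filing date + 20 years → 20 November 2035.
Opposition Stay Credit: +111 days → 10 March 2036.
Office Delay Adjustment: +426 days → 10 May 2037.

2037-05-10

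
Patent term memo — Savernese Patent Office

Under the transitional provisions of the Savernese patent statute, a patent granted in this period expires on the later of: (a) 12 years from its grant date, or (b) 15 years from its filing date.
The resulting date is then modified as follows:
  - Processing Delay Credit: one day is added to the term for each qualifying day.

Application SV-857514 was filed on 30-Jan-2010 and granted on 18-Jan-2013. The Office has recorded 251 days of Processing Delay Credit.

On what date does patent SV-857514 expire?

2025-10-08

(a) grant + 12 years → 18 January 2025.
(b) filing + 15 years → 30 January 2025.
Later of the two: 30 January 2025.
Processing Delay Credit: +251 days → 8 October 2025.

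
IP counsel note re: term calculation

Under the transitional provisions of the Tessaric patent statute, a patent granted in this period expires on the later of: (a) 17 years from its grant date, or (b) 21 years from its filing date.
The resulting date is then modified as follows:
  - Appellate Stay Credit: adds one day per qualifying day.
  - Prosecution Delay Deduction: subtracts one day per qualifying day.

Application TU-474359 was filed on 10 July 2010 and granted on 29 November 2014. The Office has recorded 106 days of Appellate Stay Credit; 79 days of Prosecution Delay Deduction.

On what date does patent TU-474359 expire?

December 26, 2031

(a) grant + 17 years → 29 November 2031.
(b) filing + 21 years → 10 July 2031.
Later of the two: 29 November 2031.
Appellate Stay Credit: +106 days → 14 March 2032.
Prosecution Delay Deduction: −79 days → 26 December 2031.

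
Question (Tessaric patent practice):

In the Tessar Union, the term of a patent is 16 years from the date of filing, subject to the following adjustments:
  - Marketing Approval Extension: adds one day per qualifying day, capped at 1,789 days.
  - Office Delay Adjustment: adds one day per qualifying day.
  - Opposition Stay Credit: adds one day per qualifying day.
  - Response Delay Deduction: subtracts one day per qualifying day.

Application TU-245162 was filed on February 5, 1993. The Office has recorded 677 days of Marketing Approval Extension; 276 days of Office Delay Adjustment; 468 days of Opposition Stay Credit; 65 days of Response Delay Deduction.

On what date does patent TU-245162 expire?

October 23, 2012

Base term: filing date + 16 years → 5 February 2009.
Marketing Approval Extension: 677 days (within the 1789-day cap) → +677 days → 14 December 2010.
Office Delay Adjustment: +276 days → 16 September 2011.
Opposition Stay Credit: +468 days → 27 December 2012.
Response Delay Deduction: −65 days → 23 October 2012.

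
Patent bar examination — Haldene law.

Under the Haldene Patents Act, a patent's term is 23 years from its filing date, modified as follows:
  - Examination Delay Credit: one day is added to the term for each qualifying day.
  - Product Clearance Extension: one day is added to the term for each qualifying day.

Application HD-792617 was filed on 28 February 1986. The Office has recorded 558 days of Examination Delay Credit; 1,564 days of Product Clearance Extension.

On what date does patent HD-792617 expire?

2014-12-21

Base term: filing date + 23 years → 28 February 2009.
Examination Delay Credit: +558 days → 9 September 2010.
Product Clearance Extension: +1564 days → 21 December 2014.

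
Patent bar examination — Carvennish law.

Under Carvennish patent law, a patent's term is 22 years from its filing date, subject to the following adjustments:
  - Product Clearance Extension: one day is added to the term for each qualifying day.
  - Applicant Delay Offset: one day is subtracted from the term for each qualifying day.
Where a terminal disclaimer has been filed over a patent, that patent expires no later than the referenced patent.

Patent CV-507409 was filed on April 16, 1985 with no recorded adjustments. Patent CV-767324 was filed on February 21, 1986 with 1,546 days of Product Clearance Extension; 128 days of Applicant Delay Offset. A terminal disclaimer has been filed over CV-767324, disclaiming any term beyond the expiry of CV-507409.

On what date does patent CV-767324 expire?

Natural term of CV-767324:
  Base: filing + 22 years → 21 February 2008.
  Product Clearance Extension: +1546 days → 16 May 2012.
  Applicant Delay Offset: −128 days → 9 January 2012.
Expiry of referenced patent CV-507409:
  Base: filing + 22 years → 16 April 2007.
Terminal disclaimer: CV-767324 expires on the earlier of 9 January 2012 and 16 April 2007.

April 16, 2007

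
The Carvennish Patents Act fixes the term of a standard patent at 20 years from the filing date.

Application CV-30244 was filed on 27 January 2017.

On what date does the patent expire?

January 27, 2037

Filing date + 20 years → 27 January 2037.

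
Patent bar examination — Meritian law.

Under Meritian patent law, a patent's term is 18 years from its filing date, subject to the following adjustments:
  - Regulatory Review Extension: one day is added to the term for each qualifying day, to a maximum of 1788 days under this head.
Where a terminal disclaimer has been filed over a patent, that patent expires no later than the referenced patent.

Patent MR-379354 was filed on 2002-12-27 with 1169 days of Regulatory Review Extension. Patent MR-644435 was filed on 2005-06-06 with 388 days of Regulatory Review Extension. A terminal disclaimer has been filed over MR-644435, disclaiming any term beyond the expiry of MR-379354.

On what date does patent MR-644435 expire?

Natural term of MR-644435:
  Base: filing + 18 years → 6 June 2023.
  Regulatory Review Extension: 388 days (within the 1788-day cap) → +388 days → 28 June 2024.
Expiry of referenced patent MR-379354:
  Base: filing + 18 years → 27 December 2020.
  Regulatory Review Extension: 1169 days (within the 1788-day cap) → +1169 days → 10 March 2024.
Terminal disclaimer: MR-644435 expires on the earlier of 28 June 2024 and 10 March 2024.

March 10, 2024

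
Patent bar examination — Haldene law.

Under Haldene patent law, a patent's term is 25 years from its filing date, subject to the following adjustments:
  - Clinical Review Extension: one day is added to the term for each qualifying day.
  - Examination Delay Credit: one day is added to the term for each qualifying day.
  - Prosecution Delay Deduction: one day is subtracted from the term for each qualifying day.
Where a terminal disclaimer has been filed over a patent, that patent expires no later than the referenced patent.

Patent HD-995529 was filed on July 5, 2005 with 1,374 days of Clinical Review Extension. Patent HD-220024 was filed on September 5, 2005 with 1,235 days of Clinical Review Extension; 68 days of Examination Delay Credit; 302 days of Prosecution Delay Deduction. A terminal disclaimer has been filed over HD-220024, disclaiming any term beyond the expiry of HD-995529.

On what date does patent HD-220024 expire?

Natural term of HD-220024:
  Base: filing + 25 years → 5 September 2030.
  Clinical Review Extension: +1235 days → 22 January 2034.
  Examination Delay Credit: +68 days → 31 March 2034.
  Prosecution Delay Deduction: −302 days → 2 June 2033.
Expiry of referenced patent HD-995529:
  Base: filing + 25 years → 5 July 2030.
  Clinical Review Extension: +1374 days → 9 April 2034.
Terminal disclaimer: HD-220024 expires on the earlier of 2 June 2033 and 9 April 2034.

2033-06-02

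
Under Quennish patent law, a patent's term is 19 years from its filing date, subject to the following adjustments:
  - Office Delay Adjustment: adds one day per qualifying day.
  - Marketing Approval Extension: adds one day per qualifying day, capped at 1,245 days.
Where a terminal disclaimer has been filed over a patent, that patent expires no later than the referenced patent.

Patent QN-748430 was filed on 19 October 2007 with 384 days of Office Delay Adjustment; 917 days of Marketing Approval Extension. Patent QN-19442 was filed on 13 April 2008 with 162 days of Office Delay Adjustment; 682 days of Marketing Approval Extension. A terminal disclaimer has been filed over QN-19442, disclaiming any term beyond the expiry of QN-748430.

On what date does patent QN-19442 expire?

August 4, 2029

Natural term of QN-19442:
  Base: filing + 19 years → 13 April 2027.
  Office Delay Adjustment: +162 days → 22 September 2027.
  Marketing Approval Extension: 682 days (within the 1245-day cap) → +682 days → 4 August 2029.
Expiry of referenced patent QN-748430:
  Base: filing + 19 years → 19 October 2026.
  Office Delay Adjustment: +384 days → 7 November 2027.
  Marketing Approval Extension: 917 days (within the 1245-day cap) → +917 days → 12 May 2030.
Terminal disclaimer: QN-19442 expires on the earlier of 4 August 2029 and 12 May 2030.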